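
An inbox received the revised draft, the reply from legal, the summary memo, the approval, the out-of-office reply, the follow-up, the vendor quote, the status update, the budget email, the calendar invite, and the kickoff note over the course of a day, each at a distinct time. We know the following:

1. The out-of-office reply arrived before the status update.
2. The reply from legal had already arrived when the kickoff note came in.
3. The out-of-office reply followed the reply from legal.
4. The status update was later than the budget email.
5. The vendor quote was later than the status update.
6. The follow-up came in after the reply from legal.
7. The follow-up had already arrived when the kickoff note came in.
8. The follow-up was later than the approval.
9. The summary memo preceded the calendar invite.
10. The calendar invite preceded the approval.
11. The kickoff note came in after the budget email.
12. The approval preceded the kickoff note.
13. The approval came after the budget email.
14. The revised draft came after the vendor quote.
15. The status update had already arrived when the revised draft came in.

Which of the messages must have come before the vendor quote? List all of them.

Directly stated before the vendor quote: the status update.
The budget email reaches the vendor quote via the budget email → the status update → the vendor quote.
The out-of-office reply reaches the vendor quote via the out-of-office reply → the status update → the vendor quote.
The reply from legal reaches the vendor quote via the reply from legal → the out-of-office reply → the status update → the vendor quote.

the budget email, the out-of-office reply, the reply from legal, the status update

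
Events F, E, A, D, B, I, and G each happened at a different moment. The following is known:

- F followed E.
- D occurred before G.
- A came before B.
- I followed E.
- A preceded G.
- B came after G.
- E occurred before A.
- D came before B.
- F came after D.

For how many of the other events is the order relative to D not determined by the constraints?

Forced after D: B, F, and G.
That leaves A, E, and I with no forced order relative to D — 3.

3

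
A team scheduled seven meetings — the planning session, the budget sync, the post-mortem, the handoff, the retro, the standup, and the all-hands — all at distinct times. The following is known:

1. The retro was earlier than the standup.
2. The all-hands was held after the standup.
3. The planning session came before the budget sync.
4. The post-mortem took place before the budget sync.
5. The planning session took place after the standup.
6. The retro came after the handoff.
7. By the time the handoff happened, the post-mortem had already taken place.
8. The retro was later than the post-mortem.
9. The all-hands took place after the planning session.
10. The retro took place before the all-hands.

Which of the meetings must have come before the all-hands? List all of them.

the handoff, the planning session, the post-mortem, the retro, the standup

Directly stated before the all-hands: the planning session, the retro, and the standup.
The handoff reaches the all-hands via the handoff → the retro → the all-hands.
The post-mortem reaches the all-hands via the post-mortem → the retro → the all-hands.
No chain forces the budget sync ahead of the all-hands.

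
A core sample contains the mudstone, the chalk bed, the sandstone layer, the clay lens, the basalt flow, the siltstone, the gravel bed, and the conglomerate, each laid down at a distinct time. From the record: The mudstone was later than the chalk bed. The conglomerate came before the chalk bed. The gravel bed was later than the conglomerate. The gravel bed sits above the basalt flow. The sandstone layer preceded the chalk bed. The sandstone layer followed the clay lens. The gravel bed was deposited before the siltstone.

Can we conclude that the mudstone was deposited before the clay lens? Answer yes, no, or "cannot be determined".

Tracing the constraints gives the clay lens → the sandstone layer → the chalk bed → the mudstone, so the clay lens must come before the mudstone.
That means the mudstone cannot be before the clay lens.

no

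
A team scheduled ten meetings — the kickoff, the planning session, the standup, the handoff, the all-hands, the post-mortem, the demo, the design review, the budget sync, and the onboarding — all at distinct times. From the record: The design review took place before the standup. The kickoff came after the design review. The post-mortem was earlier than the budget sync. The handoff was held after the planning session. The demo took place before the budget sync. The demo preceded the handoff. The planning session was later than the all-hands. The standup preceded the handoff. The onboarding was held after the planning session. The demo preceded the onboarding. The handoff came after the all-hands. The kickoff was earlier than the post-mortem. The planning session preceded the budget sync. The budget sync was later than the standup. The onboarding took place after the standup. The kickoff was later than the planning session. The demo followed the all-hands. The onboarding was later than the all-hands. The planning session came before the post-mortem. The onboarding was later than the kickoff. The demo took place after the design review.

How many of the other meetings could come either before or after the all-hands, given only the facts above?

2

Forced after the all-hands: the budget sync, the demo, the handoff, the kickoff, the onboarding, the planning session, and the post-mortem.
That leaves the design review and the standup with no forced order relative to the all-hands — 2.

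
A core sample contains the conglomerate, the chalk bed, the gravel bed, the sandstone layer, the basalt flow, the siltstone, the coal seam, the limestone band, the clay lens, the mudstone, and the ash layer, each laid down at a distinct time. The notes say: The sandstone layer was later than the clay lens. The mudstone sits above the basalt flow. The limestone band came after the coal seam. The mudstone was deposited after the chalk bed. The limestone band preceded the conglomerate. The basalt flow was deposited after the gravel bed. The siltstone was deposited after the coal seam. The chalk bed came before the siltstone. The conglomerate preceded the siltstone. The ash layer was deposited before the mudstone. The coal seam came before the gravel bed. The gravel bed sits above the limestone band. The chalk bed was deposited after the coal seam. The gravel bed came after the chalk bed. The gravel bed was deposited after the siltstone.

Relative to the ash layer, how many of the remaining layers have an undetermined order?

Forced after the ash layer: the mudstone.
That leaves the basalt flow, the chalk bed, the clay lens, the coal seam, the conglomerate, the gravel bed, the limestone band, the sandstone layer, and the siltstone with no forced order relative to the ash layer — 9.

9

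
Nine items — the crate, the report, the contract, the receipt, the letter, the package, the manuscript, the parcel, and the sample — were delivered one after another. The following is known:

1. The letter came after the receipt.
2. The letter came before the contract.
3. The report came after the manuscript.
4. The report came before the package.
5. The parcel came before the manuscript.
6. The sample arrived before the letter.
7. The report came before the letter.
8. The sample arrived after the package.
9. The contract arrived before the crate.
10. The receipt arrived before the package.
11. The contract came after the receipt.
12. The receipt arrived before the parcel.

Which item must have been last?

Every other item has a chain of constraints placing it before the crate, so the crate is last.

the crate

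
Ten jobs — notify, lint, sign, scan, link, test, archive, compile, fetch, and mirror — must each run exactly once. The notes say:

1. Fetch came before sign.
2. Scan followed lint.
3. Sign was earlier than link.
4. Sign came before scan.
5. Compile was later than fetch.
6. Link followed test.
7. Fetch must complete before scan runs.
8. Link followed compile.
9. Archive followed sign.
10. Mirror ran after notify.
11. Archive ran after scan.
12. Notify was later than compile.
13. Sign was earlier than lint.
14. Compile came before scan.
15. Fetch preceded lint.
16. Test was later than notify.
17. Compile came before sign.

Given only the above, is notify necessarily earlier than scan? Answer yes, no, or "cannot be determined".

cannot be determined

No chain of stated constraints runs from notify to scan, and none runs from scan to notify either.
So the relative order of notify and scan is not fixed by the given facts.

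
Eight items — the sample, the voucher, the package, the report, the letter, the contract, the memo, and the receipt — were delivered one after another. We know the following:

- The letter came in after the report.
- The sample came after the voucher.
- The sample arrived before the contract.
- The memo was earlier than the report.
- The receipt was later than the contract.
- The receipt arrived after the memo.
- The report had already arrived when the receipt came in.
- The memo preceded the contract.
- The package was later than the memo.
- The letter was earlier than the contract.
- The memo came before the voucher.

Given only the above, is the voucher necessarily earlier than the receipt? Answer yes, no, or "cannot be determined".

Chain the constraints: the voucher → the sample → the contract → the receipt. Each link is directly stated, so the voucher comes before the receipt.

yes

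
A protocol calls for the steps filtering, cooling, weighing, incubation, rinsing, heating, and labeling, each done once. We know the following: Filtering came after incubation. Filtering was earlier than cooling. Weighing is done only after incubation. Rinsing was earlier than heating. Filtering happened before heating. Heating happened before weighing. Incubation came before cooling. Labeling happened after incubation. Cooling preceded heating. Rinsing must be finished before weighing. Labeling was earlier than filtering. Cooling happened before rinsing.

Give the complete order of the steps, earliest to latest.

The constraints fix every adjacent pair, so only one ordering works:
incubation → labeling → filtering → cooling → rinsing → heating → weighing.

incubation, labeling, filtering, cooling, rinsing, heating, weighing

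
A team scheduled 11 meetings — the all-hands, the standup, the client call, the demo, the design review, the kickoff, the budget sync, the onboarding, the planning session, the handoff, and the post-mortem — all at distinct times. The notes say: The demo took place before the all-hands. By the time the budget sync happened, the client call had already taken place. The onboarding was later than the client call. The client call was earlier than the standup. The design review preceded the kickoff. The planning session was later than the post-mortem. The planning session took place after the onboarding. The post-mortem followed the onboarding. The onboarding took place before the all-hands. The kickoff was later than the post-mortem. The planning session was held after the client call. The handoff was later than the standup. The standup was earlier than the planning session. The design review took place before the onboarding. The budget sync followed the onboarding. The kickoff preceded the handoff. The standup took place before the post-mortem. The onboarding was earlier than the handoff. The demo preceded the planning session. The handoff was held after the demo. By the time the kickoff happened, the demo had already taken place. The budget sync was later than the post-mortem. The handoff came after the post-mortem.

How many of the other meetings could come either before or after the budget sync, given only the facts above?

Forced before the budget sync: the client call, the design review, the onboarding, the post-mortem, and the standup.
That leaves the all-hands, the demo, the handoff, the kickoff, and the planning session with no forced order relative to the budget sync — 5.

5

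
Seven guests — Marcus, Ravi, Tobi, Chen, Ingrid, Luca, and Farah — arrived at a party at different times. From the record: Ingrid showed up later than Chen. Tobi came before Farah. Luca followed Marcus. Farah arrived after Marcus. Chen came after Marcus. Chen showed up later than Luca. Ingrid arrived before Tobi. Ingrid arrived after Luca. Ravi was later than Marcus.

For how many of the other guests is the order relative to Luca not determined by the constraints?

Forced before Luca: Marcus; forced after Luca: Chen, Farah, Ingrid, and Tobi.
That leaves Ravi with no forced order relative to Luca — 1.

1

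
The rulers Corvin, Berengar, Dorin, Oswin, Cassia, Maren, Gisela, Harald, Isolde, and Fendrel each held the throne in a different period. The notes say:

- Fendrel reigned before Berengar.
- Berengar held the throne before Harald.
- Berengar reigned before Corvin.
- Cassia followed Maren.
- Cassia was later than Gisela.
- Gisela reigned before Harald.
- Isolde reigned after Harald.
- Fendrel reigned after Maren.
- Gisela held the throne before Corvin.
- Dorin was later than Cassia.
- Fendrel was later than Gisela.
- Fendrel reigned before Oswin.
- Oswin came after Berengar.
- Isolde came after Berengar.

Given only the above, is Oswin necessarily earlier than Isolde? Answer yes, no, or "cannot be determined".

cannot be determined

No chain of stated constraints runs from Oswin to Isolde, and none runs from Isolde to Oswin either.
So the relative order of Oswin and Isolde is not fixed by the given facts.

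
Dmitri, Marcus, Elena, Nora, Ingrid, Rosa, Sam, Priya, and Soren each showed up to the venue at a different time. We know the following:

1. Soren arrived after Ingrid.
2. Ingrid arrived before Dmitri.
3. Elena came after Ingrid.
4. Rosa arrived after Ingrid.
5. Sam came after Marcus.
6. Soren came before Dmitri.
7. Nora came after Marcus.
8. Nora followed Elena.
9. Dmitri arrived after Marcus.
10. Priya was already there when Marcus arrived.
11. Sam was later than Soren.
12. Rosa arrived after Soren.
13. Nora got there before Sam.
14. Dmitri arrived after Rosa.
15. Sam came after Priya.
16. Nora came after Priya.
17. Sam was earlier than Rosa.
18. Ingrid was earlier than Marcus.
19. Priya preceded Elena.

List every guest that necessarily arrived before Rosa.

Directly stated before Rosa: Ingrid, Sam, and Soren.
Elena reaches Rosa via Elena → Nora → Sam → Rosa.
Marcus reaches Rosa via Marcus → Sam → Rosa.
Nora reaches Rosa via Nora → Sam → Rosa.
Likewise Priya reaches Rosa by chaining the stated constraints.
No chain forces Dmitri ahead of Rosa.

Elena, Ingrid, Marcus, Nora, Priya, Sam, Soren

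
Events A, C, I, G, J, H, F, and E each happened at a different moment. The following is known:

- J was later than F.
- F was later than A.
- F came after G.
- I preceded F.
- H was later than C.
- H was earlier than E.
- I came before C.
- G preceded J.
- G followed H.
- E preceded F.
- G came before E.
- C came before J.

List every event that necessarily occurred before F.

Directly stated before F: A, E, G, and I.
C reaches F via C → H → G → F.
H reaches F via H → G → F.
No chain forces J ahead of F.

A, C, E, G, H, I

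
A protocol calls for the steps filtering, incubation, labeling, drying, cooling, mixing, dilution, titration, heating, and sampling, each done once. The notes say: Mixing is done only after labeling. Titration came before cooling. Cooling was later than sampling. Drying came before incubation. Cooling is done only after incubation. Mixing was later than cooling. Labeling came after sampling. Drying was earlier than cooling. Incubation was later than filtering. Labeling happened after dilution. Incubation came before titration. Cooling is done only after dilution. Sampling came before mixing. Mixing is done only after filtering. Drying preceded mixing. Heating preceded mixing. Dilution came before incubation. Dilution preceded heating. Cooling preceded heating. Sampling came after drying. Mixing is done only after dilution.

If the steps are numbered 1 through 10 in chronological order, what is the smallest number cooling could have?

7

Dilution, drying, filtering, incubation, sampling, and titration must all come before cooling — 6 forced predecessors.
Nothing else is forced ahead of cooling, so its earliest slot is position 6 + 1 = 7.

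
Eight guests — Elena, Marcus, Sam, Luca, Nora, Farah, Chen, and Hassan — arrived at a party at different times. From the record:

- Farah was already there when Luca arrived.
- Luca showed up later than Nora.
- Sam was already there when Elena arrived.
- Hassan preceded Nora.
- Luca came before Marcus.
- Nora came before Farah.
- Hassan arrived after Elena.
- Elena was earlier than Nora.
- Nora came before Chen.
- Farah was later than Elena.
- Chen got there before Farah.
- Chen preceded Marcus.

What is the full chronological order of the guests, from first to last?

The constraints fix every adjacent pair, so only one ordering works:
Sam → Elena → Hassan → Nora → Chen → Farah → Luca → Marcus.

Sam, Elena, Hassan, Nora, Chen, Farah, Luca, Marcus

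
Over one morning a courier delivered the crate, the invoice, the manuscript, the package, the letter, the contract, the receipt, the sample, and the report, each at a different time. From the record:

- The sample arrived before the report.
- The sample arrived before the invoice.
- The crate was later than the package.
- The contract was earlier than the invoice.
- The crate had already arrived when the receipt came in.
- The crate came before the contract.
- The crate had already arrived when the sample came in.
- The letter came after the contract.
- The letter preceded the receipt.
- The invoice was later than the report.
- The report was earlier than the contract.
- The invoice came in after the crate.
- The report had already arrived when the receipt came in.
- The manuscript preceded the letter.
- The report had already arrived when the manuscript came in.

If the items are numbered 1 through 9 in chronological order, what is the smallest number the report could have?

4

The crate, the package, and the sample must all come before the report — 3 forced predecessors.
Nothing else is forced ahead of the report, so its earliest slot is position 3 + 1 = 4.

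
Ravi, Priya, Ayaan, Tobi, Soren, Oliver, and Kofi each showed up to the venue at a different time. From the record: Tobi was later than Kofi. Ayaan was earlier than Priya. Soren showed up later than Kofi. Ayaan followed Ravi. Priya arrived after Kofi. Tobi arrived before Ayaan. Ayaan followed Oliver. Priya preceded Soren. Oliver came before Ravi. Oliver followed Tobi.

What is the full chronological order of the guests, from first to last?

The constraints fix every adjacent pair, so only one ordering works:
Kofi → Tobi → Oliver → Ravi → Ayaan → Priya → Soren.

Kofi, Tobi, Oliver, Ravi, Ayaan, Priya, Soren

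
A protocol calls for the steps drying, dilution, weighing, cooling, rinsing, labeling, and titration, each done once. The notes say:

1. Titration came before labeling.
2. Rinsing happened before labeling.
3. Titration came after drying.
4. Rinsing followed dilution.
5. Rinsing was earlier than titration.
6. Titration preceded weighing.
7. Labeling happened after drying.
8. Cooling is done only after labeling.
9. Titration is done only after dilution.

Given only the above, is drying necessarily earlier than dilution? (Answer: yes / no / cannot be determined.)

cannot be determined

No chain of stated constraints runs from drying to dilution, and none runs from dilution to drying either.
So the relative order of drying and dilution is not fixed by the given facts.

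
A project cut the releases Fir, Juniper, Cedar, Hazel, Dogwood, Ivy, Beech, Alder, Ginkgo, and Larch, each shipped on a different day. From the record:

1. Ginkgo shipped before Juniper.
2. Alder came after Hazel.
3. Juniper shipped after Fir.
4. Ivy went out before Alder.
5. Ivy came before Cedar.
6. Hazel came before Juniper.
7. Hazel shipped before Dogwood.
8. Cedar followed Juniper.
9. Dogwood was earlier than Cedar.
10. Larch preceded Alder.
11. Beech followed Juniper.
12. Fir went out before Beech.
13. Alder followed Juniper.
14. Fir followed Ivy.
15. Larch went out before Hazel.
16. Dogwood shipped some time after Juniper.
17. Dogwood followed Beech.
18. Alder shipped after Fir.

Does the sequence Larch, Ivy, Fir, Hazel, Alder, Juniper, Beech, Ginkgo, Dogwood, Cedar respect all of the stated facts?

no

The constraints require Ginkgo before Juniper, but in the proposed sequence Juniper appears ahead of Ginkgo. That one violation is enough.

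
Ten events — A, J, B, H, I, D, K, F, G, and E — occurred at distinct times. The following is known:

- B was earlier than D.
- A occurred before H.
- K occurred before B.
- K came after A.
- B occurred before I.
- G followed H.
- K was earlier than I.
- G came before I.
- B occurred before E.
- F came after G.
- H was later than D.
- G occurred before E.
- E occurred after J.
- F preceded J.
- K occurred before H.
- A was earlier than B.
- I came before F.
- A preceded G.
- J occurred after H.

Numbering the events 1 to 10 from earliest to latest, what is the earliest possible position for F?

A, B, D, G, H, I, and K must all come before F — 7 forced predecessors.
Nothing else is forced ahead of F, so its earliest slot is position 7 + 1 = 8.

8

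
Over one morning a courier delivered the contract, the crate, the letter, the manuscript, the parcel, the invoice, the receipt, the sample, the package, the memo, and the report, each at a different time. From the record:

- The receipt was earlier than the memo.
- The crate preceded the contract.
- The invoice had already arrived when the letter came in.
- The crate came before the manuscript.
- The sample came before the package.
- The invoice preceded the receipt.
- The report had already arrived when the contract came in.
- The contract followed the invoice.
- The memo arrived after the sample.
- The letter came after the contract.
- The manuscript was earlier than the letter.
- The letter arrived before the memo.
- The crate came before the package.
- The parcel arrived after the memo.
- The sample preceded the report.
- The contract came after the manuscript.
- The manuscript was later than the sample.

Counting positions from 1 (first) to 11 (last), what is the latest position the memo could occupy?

The memo must come before the parcel — 1 item forced after it.
Everything else can be placed before the memo in some valid order, so the memo can sit as late as position 11 − 1 = 10.

10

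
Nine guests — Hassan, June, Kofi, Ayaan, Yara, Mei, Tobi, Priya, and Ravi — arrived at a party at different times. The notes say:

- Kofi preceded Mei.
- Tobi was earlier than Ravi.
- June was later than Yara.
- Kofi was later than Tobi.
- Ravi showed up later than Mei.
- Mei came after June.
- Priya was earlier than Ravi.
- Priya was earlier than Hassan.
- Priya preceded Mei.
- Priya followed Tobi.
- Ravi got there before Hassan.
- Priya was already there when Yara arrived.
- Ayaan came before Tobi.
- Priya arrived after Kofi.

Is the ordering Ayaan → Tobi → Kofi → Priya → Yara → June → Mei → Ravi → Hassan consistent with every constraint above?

yes

Check each stated constraint against the proposed order — e.g. Priya is ahead of Hassan; Tobi is ahead of Ravi. Every pair is in the required order; nothing is violated.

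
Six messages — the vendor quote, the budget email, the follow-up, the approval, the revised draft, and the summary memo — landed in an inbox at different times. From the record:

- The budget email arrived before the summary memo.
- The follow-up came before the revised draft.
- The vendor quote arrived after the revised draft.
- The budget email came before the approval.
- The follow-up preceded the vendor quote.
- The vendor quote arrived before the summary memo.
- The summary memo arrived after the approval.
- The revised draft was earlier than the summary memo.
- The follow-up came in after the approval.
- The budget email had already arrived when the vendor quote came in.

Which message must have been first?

The budget email has a chain of constraints placing it before every other message, so the budget email must be first.

the budget email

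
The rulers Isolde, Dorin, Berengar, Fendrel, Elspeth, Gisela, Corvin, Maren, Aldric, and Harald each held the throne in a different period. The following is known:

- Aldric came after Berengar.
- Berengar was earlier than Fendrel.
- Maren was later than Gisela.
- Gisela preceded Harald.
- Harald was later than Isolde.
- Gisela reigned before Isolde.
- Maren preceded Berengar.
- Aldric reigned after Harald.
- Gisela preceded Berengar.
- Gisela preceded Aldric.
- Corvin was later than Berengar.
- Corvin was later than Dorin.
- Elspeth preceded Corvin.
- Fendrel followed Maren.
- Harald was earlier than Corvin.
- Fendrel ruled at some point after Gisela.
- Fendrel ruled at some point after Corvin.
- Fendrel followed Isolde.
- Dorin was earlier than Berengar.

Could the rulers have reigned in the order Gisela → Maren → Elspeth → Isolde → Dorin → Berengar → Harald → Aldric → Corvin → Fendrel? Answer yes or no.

yes

Check each stated constraint against the proposed order — e.g. Maren is ahead of Fendrel; Gisela is ahead of Fendrel. Every pair is in the required order; nothing is violated.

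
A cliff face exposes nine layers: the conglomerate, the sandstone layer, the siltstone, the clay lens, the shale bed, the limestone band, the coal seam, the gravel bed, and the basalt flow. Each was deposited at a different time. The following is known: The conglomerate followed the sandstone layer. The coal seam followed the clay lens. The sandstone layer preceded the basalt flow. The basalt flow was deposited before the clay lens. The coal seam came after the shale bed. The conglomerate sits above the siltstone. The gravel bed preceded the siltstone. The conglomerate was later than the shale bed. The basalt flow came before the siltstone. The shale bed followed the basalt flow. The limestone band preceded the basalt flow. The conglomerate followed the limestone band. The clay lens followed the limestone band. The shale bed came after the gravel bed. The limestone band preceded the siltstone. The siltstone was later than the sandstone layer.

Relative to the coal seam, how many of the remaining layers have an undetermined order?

Forced before the coal seam: the basalt flow, the clay lens, the gravel bed, the limestone band, the sandstone layer, and the shale bed.
That leaves the conglomerate and the siltstone with no forced order relative to the coal seam — 2.

2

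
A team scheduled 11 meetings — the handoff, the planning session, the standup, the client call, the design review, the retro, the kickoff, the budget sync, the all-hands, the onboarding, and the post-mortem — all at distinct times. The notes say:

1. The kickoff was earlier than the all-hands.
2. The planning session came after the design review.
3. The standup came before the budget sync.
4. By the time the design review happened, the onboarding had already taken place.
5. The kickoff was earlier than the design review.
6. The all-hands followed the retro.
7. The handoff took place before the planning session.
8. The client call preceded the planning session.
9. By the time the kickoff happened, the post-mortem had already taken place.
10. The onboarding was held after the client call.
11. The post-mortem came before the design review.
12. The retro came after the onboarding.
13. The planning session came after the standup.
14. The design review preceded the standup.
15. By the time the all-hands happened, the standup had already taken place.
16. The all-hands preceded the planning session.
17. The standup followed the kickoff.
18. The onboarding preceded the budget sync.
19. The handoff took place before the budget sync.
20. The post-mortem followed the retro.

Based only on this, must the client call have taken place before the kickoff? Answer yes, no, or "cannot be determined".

Chain the constraints: the client call → the onboarding → the retro → the post-mortem → the kickoff. Each link is directly stated, so the client call comes before the kickoff.

yes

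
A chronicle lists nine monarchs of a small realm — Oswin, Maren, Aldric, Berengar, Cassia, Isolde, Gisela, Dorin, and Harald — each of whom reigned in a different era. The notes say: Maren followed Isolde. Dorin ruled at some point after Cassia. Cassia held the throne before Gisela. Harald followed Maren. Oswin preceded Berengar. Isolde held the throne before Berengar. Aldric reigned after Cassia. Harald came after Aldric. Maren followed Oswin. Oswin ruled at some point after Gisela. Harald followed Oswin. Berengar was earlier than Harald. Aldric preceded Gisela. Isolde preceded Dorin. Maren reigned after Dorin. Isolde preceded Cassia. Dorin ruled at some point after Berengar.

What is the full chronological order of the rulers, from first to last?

Isolde, Cassia, Aldric, Gisela, Oswin, Berengar, Dorin, Maren, Harald

The constraints fix every adjacent pair, so only one ordering works:
Isolde → Cassia → Aldric → Gisela → Oswin → Berengar → Dorin → Maren → Harald.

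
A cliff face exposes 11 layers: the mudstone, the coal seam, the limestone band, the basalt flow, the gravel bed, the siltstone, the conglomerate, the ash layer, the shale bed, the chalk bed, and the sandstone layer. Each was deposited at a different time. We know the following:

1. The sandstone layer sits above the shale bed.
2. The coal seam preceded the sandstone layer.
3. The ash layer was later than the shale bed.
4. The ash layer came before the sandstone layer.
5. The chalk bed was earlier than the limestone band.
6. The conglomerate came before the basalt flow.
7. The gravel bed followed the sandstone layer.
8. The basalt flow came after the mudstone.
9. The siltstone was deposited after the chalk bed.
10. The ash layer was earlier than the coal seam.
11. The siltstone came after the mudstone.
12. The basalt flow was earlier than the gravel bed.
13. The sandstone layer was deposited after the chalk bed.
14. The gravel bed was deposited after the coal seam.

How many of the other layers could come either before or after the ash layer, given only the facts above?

6

Forced before the ash layer: the shale bed; forced after the ash layer: the coal seam, the gravel bed, and the sandstone layer.
That leaves the basalt flow, the chalk bed, the conglomerate, the limestone band, the mudstone, and the siltstone with no forced order relative to the ash layer — 6.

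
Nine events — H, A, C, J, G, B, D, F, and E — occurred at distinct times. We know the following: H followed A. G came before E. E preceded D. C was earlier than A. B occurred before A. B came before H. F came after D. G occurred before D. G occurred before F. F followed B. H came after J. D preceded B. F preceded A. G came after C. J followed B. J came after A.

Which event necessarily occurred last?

Every other event has a chain of constraints placing it before H, so H is last.

H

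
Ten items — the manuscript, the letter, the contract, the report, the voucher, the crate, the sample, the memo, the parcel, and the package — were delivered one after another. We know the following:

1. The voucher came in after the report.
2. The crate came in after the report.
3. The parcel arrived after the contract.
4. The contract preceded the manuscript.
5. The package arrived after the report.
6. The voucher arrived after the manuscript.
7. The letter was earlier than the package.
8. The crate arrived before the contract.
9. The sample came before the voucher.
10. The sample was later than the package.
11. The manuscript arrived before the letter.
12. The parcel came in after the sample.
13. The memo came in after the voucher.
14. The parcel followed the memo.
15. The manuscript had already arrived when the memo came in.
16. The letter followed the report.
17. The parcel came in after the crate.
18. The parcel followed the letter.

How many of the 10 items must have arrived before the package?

5

Directly stated before the package: the letter and the report.
The contract reaches the package via the contract → the manuscript → the letter → the package.
The crate reaches the package via the crate → the contract → the manuscript → the letter → the package.
The manuscript reaches the package via the manuscript → the letter → the package.
No chain forces the sample (or any of the others) ahead of the package.
That's the contract, the crate, the letter, the manuscript, and the report — 5 in all.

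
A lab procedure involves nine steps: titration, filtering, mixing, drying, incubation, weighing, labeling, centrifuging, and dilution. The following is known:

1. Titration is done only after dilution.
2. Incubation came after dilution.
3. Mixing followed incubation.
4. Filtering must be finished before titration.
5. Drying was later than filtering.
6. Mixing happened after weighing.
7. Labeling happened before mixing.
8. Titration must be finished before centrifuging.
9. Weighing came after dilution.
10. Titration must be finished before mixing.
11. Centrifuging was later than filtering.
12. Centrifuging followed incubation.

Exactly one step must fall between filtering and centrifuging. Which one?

titration

Tracing the constraints gives filtering → titration → centrifuging, so titration sits after filtering and before centrifuging.
No other step is forced both after filtering and before centrifuging.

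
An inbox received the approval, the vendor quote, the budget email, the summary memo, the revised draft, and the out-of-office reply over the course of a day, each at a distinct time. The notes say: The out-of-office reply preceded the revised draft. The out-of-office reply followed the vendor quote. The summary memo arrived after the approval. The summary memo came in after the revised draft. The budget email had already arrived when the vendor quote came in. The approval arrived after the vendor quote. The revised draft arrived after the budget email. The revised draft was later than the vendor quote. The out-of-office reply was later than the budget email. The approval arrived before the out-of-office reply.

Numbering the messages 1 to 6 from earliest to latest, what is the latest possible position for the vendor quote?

2

The vendor quote must come before the approval, the out-of-office reply, the revised draft, and the summary memo — 4 messages forced after it.
Everything else can be placed before the vendor quote in some valid order, so the vendor quote can sit as late as position 6 − 4 = 2.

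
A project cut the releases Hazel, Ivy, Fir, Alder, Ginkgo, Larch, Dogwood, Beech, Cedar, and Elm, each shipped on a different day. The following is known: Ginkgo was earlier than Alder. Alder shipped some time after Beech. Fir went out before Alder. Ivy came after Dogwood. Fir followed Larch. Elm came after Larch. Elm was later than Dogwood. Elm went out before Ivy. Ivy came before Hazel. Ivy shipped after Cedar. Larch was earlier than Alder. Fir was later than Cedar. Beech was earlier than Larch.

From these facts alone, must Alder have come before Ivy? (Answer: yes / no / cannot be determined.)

No chain of stated constraints runs from Alder to Ivy, and none runs from Ivy to Alder either.
So the relative order of Alder and Ivy is not fixed by the given facts.

cannot be determined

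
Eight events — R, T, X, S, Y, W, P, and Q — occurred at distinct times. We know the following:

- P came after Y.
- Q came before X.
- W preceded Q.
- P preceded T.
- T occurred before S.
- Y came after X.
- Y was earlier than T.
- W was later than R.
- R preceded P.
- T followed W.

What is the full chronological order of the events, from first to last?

R, W, Q, X, Y, P, T, S

The constraints fix every adjacent pair, so only one ordering works:
R → W → Q → X → Y → P → T → S.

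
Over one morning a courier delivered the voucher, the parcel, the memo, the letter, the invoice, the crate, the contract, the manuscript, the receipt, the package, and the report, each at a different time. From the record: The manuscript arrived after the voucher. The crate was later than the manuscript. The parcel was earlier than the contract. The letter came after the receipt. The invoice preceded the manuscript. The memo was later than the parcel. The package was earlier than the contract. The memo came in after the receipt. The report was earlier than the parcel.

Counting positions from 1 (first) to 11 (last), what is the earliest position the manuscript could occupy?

The invoice and the voucher must both come before the manuscript — 2 forced predecessors.
Nothing else is forced ahead of the manuscript, so its earliest slot is position 2 + 1 = 3.

3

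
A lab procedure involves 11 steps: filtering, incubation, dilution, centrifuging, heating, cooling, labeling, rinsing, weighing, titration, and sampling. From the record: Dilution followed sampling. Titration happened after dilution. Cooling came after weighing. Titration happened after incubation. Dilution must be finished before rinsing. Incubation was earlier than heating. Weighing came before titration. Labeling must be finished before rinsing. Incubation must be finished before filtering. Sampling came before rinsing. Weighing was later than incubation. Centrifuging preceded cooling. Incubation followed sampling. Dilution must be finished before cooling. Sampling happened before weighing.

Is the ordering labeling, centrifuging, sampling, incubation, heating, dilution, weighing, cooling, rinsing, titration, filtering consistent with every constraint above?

Check each stated constraint against the proposed order — e.g. incubation is ahead of filtering; labeling is ahead of rinsing. Every pair is in the required order; nothing is violated.

yes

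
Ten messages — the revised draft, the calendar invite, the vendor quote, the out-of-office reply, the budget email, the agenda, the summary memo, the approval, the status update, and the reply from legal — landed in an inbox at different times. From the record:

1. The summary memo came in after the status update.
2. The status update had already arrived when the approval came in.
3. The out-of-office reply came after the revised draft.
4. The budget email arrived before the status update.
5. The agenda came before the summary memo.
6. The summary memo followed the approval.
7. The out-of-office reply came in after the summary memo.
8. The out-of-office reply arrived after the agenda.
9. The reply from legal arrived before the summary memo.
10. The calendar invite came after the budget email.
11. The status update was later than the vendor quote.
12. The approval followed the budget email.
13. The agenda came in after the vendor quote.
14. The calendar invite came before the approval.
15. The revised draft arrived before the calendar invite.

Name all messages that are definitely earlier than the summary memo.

Directly stated before the summary memo: the agenda, the approval, the reply from legal, and the status update.
The budget email reaches the summary memo via the budget email → the approval → the summary memo.
The calendar invite reaches the summary memo via the calendar invite → the approval → the summary memo.
The revised draft reaches the summary memo via the revised draft → the calendar invite → the approval → the summary memo.
Likewise the vendor quote reaches the summary memo by chaining the stated constraints.

the agenda, the approval, the budget email, the calendar invite, the reply from legal, the revised draft, the status update, the vendor quote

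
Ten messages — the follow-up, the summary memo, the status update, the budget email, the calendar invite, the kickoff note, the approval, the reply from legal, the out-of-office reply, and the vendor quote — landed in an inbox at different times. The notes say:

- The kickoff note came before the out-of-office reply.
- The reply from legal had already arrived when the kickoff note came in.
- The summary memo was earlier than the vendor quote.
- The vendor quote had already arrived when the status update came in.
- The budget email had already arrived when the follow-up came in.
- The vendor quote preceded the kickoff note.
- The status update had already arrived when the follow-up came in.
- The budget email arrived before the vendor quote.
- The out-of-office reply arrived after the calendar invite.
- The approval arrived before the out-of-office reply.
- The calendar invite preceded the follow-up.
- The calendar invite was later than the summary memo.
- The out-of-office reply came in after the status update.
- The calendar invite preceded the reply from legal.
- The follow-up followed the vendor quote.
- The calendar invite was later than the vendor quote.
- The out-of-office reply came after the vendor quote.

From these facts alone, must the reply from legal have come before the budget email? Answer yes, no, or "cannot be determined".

Tracing the constraints gives the budget email → the vendor quote → the calendar invite → the reply from legal, so the budget email must come before the reply from legal.
That means the reply from legal cannot be before the budget email.

no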